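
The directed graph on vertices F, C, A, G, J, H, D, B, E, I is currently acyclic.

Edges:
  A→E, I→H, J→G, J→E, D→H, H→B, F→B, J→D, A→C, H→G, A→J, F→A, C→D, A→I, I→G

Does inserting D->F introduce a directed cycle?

Yes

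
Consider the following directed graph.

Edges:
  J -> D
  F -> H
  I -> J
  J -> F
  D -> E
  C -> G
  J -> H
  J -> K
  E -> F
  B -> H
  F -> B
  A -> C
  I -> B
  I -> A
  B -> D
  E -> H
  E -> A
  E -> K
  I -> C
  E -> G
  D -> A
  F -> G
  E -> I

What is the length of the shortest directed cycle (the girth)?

For each vertex v, BFS finds the shortest path from v back to v.
The shortest such closed walk is J → D → E → I → J, length 4.

4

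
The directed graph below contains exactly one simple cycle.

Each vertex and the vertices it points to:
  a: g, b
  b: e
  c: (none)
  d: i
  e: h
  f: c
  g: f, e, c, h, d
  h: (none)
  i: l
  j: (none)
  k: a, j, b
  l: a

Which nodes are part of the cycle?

DFS with gray/black marking from a:
a gray
  g gray
    f gray
      c gray
      c black
    f black
    e gray
      h gray
      h black
    e black
    g→c: c black — skip
    g→h: h black — skip
    d gray
      i gray
        l gray
          l→a: a is gray → back edge
Back edge closes the cycle a → g → d → i → l → a; its vertices are {a, d, g, i, l}.

a, d, g, i, l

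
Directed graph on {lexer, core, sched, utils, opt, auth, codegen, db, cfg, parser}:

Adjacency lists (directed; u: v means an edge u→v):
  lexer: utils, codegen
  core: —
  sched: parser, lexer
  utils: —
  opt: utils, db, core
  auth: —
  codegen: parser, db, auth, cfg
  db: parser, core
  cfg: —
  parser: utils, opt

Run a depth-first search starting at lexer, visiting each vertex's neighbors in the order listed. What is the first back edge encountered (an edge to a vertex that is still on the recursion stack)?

DFS from lexer (visiting each vertex's neighbors in the order listed); mark gray on enter, black on exit:
lexer gray
  utils gray
  utils black
  codegen gray
    parser gray
      parser→utils: utils black — skip
      opt gray
        opt→utils: utils black — skip
        db gray
          db→parser: parser is gray → back edge
First back edge: db → parser.

db->parser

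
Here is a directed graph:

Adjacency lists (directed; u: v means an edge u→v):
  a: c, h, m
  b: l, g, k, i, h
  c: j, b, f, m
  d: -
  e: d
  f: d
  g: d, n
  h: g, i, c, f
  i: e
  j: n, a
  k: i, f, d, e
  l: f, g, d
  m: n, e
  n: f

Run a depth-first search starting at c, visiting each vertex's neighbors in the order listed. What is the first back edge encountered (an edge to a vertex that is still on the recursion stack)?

a→c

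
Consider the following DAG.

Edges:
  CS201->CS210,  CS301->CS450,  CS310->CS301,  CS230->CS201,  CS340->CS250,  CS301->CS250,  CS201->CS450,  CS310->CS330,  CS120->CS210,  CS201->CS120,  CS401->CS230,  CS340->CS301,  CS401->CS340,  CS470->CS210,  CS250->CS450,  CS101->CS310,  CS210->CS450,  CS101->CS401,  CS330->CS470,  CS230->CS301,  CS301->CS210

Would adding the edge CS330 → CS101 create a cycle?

Yes

Adding CS330→CS101 creates a cycle iff CS101 can already reach CS330.
Path from CS101: CS101 → CS310 → CS330.
So CS101 → … → CS330 → CS101 is a cycle.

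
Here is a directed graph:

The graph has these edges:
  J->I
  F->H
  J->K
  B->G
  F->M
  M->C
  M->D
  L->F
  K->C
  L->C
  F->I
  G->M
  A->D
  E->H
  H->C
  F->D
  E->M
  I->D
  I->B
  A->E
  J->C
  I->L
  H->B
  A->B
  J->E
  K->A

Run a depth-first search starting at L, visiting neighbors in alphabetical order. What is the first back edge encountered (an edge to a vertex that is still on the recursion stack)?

DFS from L (visiting neighbors in alphabetical order); mark gray on enter, black on exit:
L gray
  C gray
  C black
  F gray
    D gray
    D black
    H gray
      B gray
        G gray
          M gray
            M→C: C black — skip
            M→D: D black — skip
          M black
        G black
      B black
      H→C: C black — skip
    H black
    I gray
      I→B: B black — skip
      I→D: D black — skip
      I→L: L is gray → back edge
First back edge: I → L.

I->L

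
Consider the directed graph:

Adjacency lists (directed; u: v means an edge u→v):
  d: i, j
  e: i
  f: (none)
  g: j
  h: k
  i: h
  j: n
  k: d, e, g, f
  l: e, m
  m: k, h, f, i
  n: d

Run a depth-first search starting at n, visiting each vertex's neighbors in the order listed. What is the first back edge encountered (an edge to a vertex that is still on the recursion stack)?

DFS from n (visiting each vertex's neighbors in the order listed); mark gray on enter, black on exit:
n gray
  d gray
    i gray
      h gray
        k gray
          k→d: d is gray → back edge
First back edge: k → d.

k→d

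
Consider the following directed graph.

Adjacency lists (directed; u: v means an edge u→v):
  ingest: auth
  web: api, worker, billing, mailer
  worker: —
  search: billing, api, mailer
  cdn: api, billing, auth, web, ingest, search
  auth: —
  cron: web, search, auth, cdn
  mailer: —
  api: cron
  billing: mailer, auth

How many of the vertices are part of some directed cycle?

A vertex is on a directed cycle iff it belongs to a strongly connected component of size ≥ 2 (or has a self-loop).
The vertices on cycles are {api, cdn, web, cron, search} — 5 in total.

5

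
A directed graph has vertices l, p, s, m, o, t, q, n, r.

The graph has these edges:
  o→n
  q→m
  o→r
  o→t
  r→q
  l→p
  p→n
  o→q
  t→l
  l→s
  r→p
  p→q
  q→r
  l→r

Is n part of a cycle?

No

n lies on a cycle iff there is a path from n back to itself.
Exploring from n, it never reaches itself; equivalently, its strongly connected component is a singleton.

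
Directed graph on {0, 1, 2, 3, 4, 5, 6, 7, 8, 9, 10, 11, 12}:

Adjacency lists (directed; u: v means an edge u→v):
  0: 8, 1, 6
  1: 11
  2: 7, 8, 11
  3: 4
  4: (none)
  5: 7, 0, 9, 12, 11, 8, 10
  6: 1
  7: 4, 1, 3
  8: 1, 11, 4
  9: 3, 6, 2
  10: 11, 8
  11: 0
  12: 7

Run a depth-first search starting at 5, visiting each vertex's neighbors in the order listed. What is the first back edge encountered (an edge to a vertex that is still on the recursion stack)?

DFS from 5 (visiting each vertex's neighbors in the order listed); mark gray on enter, black on exit:
5 gray
  7 gray
    4 gray
    4 black
    1 gray
      11 gray
        0 gray
          8 gray
            8→1: 1 is gray → back edge
First back edge: 8 → 1.

8->1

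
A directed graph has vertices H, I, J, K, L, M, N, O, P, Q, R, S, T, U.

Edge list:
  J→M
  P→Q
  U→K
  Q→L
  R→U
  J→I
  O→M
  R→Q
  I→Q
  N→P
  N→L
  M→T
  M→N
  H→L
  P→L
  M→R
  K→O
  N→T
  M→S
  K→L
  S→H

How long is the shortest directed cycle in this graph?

5

For each vertex v, BFS finds the shortest path from v back to v.
The shortest such closed walk is M → R → U → K → O → M, length 5.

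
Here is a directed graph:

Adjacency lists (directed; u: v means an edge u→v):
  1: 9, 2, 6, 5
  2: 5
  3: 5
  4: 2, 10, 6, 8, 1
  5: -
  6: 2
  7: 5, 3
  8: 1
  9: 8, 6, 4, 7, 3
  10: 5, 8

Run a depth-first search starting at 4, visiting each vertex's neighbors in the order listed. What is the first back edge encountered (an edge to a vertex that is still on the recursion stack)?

9→8

DFS from 4 (visiting each vertex's neighbors in the order listed); mark gray on enter, black on exit:
4 gray
  2 gray
    5 gray
    5 black
  2 black
  10 gray
    10→5: 5 black — skip
    8 gray
      1 gray
        9 gray
          9→8: 8 is gray → back edge
First back edge: 9 → 8.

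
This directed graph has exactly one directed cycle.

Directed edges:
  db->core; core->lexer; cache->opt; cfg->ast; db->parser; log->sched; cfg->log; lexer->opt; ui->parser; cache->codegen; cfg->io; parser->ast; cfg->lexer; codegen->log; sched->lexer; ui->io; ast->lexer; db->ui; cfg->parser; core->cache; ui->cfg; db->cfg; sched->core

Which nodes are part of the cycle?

log, core, cache, sched, codegen

DFS with gray/black marking from core:
core gray
  lexer gray
    opt gray
    opt black
  lexer black
  cache gray
    cache→opt: opt black — skip
    codegen gray
      log gray
        sched gray
          sched→lexer: lexer black — skip
          sched→core: core is gray → back edge
Back edge closes the cycle core → cache → codegen → log → sched → core; its vertices are {log, core, cache, sched, codegen}.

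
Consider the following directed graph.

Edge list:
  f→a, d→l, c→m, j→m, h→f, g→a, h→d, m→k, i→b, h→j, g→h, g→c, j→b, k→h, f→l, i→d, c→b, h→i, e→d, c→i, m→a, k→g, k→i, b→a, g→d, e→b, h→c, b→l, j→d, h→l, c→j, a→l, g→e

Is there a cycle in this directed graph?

Yes

DFS with white/gray/black marking, starting from m:
m gray
  a gray
    l gray
    l black
  a black
  k gray
    h gray
      d gray
        d→l: l black — skip
      d black
      c gray
        j gray
          b gray
            b→a: a black — skip
            b→l: l black — skip
          b black
          j→d: d black — skip
          j→m: m is gray → back edge
Back edge found, so a cycle exists: m → k → h → c → j → m.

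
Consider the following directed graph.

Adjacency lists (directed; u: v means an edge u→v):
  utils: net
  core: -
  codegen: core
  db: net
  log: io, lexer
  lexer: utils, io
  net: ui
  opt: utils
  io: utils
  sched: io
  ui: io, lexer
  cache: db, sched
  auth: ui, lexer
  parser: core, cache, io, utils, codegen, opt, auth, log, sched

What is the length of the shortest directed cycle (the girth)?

For each vertex v, BFS finds the shortest path from v back to v.
The shortest such closed walk is lexer → utils → net → ui → lexer, length 4.

4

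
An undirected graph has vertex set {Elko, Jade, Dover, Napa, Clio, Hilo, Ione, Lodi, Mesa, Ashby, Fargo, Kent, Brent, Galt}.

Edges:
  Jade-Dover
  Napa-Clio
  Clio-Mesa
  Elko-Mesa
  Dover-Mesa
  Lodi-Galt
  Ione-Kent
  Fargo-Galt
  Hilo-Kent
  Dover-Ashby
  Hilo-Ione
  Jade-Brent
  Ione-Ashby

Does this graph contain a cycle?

DFS, tracking each vertex's parent; an edge to a visited non-parent vertex closes a cycle.
Start from Fargo:
visit Fargo (parent –)
  visit Galt (parent Fargo)
    visit Lodi (parent Galt)
      Lodi–Galt: parent, skip
    Galt–Fargo: parent, skip
visit Elko (parent –)
  visit Mesa (parent Elko)
    visit Dover (parent Mesa)
      Dover–Mesa: parent, skip
      visit Jade (parent Dover)
        Jade–Dover: parent, skip
        visit Brent (parent Jade)
          Brent–Jade: parent, skip
      visit Ashby (parent Dover)
        visit Ione (parent Ashby)
          Ione–Ashby: parent, skip
          visit Kent (parent Ione)
            Kent–Ione: parent, skip
            visit Hilo (parent Kent)
              Hilo–Kent: parent, skip
              Hilo–Ione: Ione visited and ≠ parent → cycle
Cycle: Ione – Kent – Hilo – Ione.

Yes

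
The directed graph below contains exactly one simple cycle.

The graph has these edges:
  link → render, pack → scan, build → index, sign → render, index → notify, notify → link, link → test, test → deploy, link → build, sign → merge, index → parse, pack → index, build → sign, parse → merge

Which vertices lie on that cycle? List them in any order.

link, build, index, notify

DFS with gray/black marking from index:
index gray
  parse gray
    merge gray
    merge black
  parse black
  notify gray
    link gray
      render gray
      render black
      test gray
        deploy gray
        deploy black
      test black
      build gray
        sign gray
          sign→merge: merge black — skip
          sign→render: render black — skip
        sign black
        build→index: index is gray → back edge
Back edge closes the cycle index → notify → link → build → index; its vertices are {link, build, index, notify}.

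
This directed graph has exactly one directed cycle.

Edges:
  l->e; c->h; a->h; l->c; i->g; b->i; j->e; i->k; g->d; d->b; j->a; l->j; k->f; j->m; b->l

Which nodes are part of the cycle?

b, d, g, i

DFS with gray/black marking from b:
b gray
  i gray
    g gray
      d gray
        d→b: b is gray → back edge
Back edge closes the cycle b → i → g → d → b; its vertices are {b, d, g, i}.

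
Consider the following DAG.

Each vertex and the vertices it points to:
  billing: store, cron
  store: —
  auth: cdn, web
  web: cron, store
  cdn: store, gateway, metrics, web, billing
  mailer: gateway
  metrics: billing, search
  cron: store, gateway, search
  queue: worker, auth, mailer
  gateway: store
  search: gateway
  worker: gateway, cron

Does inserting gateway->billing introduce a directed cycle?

Yes

Adding gateway→billing creates a cycle iff billing can already reach gateway.
Path from billing: billing → cron → gateway.
So billing → … → gateway → billing is a cycle.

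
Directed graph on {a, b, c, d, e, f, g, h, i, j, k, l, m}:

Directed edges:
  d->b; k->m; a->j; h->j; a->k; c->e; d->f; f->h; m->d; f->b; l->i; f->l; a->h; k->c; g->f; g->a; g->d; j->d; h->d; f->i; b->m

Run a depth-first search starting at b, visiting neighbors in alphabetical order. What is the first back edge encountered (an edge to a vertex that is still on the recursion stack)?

d->b

DFS from b (visiting neighbors in alphabetical order); mark gray on enter, black on exit:
b gray
  m gray
    d gray
      d→b: b is gray → back edge
First back edge: d → b.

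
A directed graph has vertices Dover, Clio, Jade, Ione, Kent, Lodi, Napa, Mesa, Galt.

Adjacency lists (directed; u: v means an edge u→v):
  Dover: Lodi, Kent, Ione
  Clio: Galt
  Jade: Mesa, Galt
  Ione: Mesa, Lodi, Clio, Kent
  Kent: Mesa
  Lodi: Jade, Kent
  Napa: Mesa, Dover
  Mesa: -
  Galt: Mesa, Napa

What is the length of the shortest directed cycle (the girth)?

5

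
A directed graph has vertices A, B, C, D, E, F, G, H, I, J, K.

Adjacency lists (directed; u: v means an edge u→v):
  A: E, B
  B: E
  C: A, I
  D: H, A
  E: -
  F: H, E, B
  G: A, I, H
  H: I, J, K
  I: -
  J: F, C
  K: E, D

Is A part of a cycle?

No

A lies on a cycle iff there is a path from A back to itself.
Exploring from A, it never reaches itself; equivalently, its strongly connected component is a singleton.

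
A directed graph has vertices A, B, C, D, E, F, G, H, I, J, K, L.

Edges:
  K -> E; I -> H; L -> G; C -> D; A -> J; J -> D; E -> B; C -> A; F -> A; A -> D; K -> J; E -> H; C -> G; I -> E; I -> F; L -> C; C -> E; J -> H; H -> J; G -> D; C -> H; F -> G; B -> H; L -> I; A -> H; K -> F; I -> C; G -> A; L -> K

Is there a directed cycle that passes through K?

K lies on a cycle iff there is a path from K back to itself.
Exploring from K, it never reaches itself; equivalently, its strongly connected component is a singleton.

No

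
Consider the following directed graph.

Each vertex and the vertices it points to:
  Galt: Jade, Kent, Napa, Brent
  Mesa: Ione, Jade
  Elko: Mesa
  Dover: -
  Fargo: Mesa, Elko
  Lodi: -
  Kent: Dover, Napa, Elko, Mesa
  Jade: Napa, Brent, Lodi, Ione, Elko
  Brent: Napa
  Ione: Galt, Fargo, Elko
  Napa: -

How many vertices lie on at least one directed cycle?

7

A vertex is on a directed cycle iff it belongs to a strongly connected component of size ≥ 2 (or has a self-loop).
The vertices on cycles are {Elko, Galt, Ione, Jade, Kent, Mesa, Fargo} — 7 in total.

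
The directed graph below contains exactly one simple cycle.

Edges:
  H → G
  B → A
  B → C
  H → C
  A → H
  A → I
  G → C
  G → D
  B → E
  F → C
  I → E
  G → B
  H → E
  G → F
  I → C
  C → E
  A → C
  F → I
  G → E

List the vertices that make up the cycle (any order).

A, B, G, H

DFS with gray/black marking from H:
H gray
  E gray
  E black
  G gray
    G→E: E black — skip
    C gray
      C→E: E black — skip
    C black
    F gray
      F→C: C black — skip
      I gray
        I→C: C black — skip
        I→E: E black — skip
      I black
    F black
    B gray
      A gray
        A→H: H is gray → back edge
Back edge closes the cycle H → G → B → A → H; its vertices are {A, B, G, H}.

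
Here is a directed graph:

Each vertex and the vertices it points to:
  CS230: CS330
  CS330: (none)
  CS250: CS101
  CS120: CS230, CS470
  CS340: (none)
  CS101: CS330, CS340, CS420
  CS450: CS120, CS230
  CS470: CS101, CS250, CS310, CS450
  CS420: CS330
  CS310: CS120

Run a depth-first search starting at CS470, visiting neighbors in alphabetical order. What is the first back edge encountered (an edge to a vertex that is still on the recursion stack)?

CS120->CS470

DFS from CS470 (visiting neighbors in alphabetical order); mark gray on enter, black on exit:
CS470 gray
  CS101 gray
    CS330 gray
    CS330 black
    CS340 gray
    CS340 black
    CS420 gray
      CS420→CS330: CS330 black — skip
    CS420 black
  CS101 black
  CS250 gray
    CS250→CS101: CS101 black — skip
  CS250 black
  CS310 gray
    CS120 gray
      CS230 gray
        CS230→CS330: CS330 black — skip
      CS230 black
      CS120→CS470: CS470 is gray → back edge
First back edge: CS120 → CS470.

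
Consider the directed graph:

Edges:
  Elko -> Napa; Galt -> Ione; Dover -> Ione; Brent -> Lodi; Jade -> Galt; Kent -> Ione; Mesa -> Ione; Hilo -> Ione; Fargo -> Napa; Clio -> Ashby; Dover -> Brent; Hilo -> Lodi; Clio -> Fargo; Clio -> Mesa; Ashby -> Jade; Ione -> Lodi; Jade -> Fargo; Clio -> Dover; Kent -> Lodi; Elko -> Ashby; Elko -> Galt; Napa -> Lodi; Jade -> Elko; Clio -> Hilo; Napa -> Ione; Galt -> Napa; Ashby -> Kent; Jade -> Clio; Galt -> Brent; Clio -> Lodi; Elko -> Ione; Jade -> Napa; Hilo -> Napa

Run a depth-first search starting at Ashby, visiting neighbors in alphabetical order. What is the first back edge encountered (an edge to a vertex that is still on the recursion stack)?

Clio->Ashby

DFS from Ashby (visiting neighbors in alphabetical order); mark gray on enter, black on exit:
Ashby gray
  Jade gray
    Clio gray
      Clio→Ashby: Ashby is gray → back edge
First back edge: Clio → Ashby.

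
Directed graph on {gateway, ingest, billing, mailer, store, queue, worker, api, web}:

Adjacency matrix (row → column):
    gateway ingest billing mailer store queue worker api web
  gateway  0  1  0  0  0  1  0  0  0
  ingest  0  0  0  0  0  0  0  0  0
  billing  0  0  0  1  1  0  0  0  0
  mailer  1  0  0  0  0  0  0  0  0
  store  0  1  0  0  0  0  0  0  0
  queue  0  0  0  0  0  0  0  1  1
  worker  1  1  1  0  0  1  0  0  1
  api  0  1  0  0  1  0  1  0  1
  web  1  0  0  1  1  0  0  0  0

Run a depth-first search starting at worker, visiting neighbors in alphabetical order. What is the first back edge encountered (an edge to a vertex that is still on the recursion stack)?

DFS from worker (visiting neighbors in alphabetical order); mark gray on enter, black on exit:
worker gray
  billing gray
    mailer gray
      gateway gray
        ingest gray
        ingest black
        queue gray
          api gray
            api→ingest: ingest black — skip
            store gray
              store→ingest: ingest black — skip
            store black
            web gray
              web→gateway: gateway is gray → back edge
First back edge: web → gateway.

web→gateway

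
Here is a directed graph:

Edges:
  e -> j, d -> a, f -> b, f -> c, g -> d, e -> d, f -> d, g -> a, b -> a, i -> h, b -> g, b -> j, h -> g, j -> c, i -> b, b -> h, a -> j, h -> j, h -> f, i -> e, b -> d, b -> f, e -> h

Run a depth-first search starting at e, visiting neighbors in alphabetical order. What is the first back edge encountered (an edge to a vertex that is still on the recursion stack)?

DFS from e (visiting neighbors in alphabetical order); mark gray on enter, black on exit:
e gray
  d gray
    a gray
      j gray
        c gray
        c black
      j black
    a black
  d black
  h gray
    f gray
      b gray
        b→a: a black — skip
        b→d: d black — skip
        b→f: f is gray → back edge
First back edge: b → f.

b→f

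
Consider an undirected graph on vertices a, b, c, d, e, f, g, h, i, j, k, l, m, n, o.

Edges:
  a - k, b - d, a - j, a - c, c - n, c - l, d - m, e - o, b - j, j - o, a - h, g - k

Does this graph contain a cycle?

No

DFS, tracking each vertex's parent; an edge to a visited non-parent vertex closes a cycle.
Start from b:
visit b (parent –)
  visit d (parent b)
    d–b: parent, skip
    visit m (parent d)
      m–d: parent, skip
  visit j (parent b)
    visit o (parent j)
      visit e (parent o)
        e–o: parent, skip
      o–j: parent, skip
    visit a (parent j)
      visit k (parent a)
        visit g (parent k)
          g–k: parent, skip
        k–a: parent, skip
      visit c (parent a)
        visit l (parent c)
          l–c: parent, skip
        c–a: parent, skip
        visit n (parent c)
          n–c: parent, skip
      visit h (parent a)
        h–a: parent, skip
      a–j: parent, skip
    j–b: parent, skip
visit f (parent –)
visit i (parent –)
No non-parent visited neighbor found — the graph is a forest.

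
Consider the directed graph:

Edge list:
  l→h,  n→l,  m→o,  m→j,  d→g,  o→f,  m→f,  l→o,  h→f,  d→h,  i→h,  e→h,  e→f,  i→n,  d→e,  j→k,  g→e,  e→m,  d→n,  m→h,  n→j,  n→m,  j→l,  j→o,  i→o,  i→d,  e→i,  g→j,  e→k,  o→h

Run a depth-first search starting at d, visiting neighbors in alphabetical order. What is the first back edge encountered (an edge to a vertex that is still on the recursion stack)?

DFS from d (visiting neighbors in alphabetical order); mark gray on enter, black on exit:
d gray
  e gray
    f gray
    f black
    h gray
      h→f: f black — skip
    h black
    i gray
      i→d: d is gray → back edge
First back edge: i → d.

i->d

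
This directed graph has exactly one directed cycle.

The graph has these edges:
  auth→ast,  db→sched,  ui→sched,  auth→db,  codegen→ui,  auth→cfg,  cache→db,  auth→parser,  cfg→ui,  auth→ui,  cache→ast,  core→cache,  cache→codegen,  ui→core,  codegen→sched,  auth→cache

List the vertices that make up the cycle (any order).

ui, core, cache, codegen

DFS with gray/black marking from cache:
cache gray
  db gray
    sched gray
    sched black
  db black
  ast gray
  ast black
  codegen gray
    ui gray
      core gray
        core→cache: cache is gray → back edge
Back edge closes the cycle cache → codegen → ui → core → cache; its vertices are {ui, core, cache, codegen}.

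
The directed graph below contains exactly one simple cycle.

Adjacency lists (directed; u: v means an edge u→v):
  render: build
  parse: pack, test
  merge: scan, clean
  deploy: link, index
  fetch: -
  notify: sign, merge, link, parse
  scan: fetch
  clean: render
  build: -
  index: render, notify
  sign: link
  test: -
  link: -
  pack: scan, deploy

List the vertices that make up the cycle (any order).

pack, index, parse, deploy, notify

DFS with gray/black marking from notify:
notify gray
  sign gray
    link gray
    link black
  sign black
  merge gray
    scan gray
      fetch gray
      fetch black
    scan black
    clean gray
      render gray
        build gray
        build black
      render black
    clean black
  merge black
  notify→link: link black — skip
  parse gray
    pack gray
      pack→scan: scan black — skip
      deploy gray
        deploy→link: link black — skip
        index gray
          index→render: render black — skip
          index→notify: notify is gray → back edge
Back edge closes the cycle notify → parse → pack → deploy → index → notify; its vertices are {pack, index, parse, deploy, notify}.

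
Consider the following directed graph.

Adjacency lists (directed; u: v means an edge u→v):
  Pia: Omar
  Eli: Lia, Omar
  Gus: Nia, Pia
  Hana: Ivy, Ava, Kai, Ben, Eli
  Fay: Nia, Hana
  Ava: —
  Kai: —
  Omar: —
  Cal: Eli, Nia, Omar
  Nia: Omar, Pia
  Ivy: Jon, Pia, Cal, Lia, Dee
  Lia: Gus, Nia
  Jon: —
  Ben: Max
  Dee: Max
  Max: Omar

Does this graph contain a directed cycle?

DFS with white/gray/black marking, starting from Ava:
Ava gray
Ava black
Pia gray
  Omar gray
  Omar black
Pia black
Eli gray
  Lia gray
    Gus gray
      Nia gray
        Nia→Omar: Omar black — skip
        Nia→Pia: Pia black — skip
      Nia black
      Gus→Pia: Pia black — skip
    Gus black
    Lia→Nia: Nia black — skip
  Lia black
  Eli→Omar: Omar black — skip
Eli black
Hana gray
  Ivy gray
    Jon gray
    Jon black
    Ivy→Pia: Pia black — skip
    Cal gray
      Cal→Eli: Eli black — skip
      Cal→Nia: Nia black — skip
      Cal→Omar: Omar black — skip
    Cal black
    Ivy→Lia: Lia black — skip
    Dee gray
      Max gray
        Max→Omar: Omar black — skip
      Max black
    Dee black
  Ivy black
  Hana→Ava: Ava black — skip
  Kai gray
  Kai black
  Ben gray
    Ben→Max: Max black — skip
  Ben black
  Hana→Eli: Eli black — skip
Hana black
Fay gray
  Fay→Nia: Nia black — skip
  Fay→Hana: Hana black — skip
Fay black
Every edge goes to a white or black vertex — no back edge, so the graph is acyclic.

No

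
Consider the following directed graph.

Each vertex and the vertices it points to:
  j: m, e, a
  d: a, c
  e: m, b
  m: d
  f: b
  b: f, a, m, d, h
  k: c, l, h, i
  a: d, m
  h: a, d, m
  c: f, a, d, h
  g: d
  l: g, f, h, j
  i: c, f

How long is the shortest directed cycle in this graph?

2

For each vertex v, BFS finds the shortest path from v back to v.
The shortest such closed walk is c → d → c, length 2.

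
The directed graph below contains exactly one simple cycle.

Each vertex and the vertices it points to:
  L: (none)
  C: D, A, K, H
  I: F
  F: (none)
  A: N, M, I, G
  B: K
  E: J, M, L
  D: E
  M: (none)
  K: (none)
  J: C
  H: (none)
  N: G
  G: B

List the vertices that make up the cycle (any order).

C, D, E, J

DFS with gray/black marking from C:
C gray
  D gray
    E gray
      J gray
        J→C: C is gray → back edge
Back edge closes the cycle C → D → E → J → C; its vertices are {C, D, E, J}.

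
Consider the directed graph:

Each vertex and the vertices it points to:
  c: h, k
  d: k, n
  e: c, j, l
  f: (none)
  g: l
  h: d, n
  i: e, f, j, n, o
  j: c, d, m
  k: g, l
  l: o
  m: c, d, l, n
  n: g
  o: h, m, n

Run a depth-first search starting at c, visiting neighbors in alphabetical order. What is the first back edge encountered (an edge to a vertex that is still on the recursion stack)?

DFS from c (visiting neighbors in alphabetical order); mark gray on enter, black on exit:
c gray
  h gray
    d gray
      k gray
        g gray
          l gray
            o gray
              o→h: h is gray → back edge
First back edge: o → h.

o->h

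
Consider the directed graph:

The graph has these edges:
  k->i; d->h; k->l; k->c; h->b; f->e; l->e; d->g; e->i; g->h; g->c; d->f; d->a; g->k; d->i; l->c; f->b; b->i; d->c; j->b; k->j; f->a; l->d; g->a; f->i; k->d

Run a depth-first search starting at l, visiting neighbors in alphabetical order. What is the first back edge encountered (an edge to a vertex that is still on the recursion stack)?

k->d

DFS from l (visiting neighbors in alphabetical order); mark gray on enter, black on exit:
l gray
  c gray
  c black
  d gray
    a gray
    a black
    d→c: c black — skip
    f gray
      f→a: a black — skip
      b gray
        i gray
        i black
      b black
      e gray
        e→i: i black — skip
      e black
      f→i: i black — skip
    f black
    g gray
      g→a: a black — skip
      g→c: c black — skip
      h gray
        h→b: b black — skip
      h black
      k gray
        k→c: c black — skip
        k→d: d is gray → back edge
First back edge: k → d.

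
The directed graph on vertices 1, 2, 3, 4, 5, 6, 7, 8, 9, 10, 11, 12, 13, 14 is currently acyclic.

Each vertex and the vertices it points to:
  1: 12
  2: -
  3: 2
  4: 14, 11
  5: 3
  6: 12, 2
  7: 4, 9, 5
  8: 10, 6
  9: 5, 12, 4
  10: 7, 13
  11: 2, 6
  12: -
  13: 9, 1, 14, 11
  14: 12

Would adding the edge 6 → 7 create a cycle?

Yes

Adding 6→7 creates a cycle iff 7 can already reach 6.
Path from 7: 7 → 4 → 11 → 6.
So 7 → … → 6 → 7 is a cycle.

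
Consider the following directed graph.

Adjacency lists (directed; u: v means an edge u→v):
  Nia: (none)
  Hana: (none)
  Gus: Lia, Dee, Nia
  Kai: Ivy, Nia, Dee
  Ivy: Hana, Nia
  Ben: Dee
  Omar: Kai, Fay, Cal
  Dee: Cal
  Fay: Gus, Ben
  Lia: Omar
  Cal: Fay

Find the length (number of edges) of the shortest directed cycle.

For each vertex v, BFS finds the shortest path from v back to v.
The shortest such closed walk is Lia → Omar → Fay → Gus → Lia, length 4.

4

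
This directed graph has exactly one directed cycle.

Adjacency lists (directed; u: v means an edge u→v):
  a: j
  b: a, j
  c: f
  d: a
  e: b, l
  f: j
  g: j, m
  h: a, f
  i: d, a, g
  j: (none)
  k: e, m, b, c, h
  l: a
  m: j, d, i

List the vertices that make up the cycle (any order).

g, i, m

DFS with gray/black marking from m:
m gray
  j gray
  j black
  d gray
    a gray
      a→j: j black — skip
    a black
  d black
  i gray
    i→d: d black — skip
    i→a: a black — skip
    g gray
      g→j: j black — skip
      g→m: m is gray → back edge
Back edge closes the cycle m → i → g → m; its vertices are {g, i, m}.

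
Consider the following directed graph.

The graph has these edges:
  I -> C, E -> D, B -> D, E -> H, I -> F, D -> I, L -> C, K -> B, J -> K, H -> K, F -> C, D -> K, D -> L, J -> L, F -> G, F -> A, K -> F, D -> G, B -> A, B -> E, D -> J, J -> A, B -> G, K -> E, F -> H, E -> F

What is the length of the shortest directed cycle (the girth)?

3

For each vertex v, BFS finds the shortest path from v back to v.
The shortest such closed walk is D → K → B → D, length 3.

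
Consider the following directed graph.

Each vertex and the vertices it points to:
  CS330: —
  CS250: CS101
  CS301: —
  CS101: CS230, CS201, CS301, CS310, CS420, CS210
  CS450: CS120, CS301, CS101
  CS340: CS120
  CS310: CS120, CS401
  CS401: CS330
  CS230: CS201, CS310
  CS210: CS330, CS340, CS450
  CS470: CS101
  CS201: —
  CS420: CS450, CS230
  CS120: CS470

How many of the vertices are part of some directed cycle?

A vertex is on a directed cycle iff it belongs to a strongly connected component of size ≥ 2 (or has a self-loop).
The vertices on cycles are {CS101, CS120, CS210, CS230, CS310, CS340, CS420, CS450, CS470} — 9 in total.

9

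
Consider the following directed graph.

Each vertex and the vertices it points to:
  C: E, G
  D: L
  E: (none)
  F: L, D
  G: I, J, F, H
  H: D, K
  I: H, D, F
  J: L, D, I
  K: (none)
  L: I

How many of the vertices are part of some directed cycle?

A vertex is on a directed cycle iff it belongs to a strongly connected component of size ≥ 2 (or has a self-loop).
The vertices on cycles are {D, F, H, I, L} — 5 in total.

5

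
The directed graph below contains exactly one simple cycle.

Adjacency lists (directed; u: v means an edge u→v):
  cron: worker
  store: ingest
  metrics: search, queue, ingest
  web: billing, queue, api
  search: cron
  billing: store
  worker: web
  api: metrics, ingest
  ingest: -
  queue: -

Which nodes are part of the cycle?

api, web, cron, search, worker, metrics

DFS with gray/black marking from web:
web gray
  billing gray
    store gray
      ingest gray
      ingest black
    store black
  billing black
  queue gray
  queue black
  api gray
    metrics gray
      search gray
        cron gray
          worker gray
            worker→web: web is gray → back edge
Back edge closes the cycle web → api → metrics → search → cron → worker → web; its vertices are {api, web, cron, search, worker, metrics}.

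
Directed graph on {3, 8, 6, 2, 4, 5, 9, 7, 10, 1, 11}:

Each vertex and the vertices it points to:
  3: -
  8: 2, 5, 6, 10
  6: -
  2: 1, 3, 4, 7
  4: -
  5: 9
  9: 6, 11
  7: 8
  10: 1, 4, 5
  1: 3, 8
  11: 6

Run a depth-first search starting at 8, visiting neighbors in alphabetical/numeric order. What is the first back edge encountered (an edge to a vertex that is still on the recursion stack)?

DFS from 8 (visiting neighbors in alphabetical/numeric order); mark gray on enter, black on exit:
8 gray
  2 gray
    1 gray
      3 gray
      3 black
      1→8: 8 is gray → back edge
First back edge: 1 → 8.

1->8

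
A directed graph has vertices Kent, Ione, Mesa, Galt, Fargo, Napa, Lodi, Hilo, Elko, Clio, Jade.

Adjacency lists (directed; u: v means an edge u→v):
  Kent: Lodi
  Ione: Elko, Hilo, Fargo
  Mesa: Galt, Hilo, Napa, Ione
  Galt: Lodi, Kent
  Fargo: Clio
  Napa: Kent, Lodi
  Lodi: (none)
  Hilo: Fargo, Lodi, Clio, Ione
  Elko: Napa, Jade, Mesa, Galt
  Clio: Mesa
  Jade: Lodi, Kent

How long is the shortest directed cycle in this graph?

For each vertex v, BFS finds the shortest path from v back to v.
The shortest such closed walk is Hilo → Ione → Hilo, length 2.

2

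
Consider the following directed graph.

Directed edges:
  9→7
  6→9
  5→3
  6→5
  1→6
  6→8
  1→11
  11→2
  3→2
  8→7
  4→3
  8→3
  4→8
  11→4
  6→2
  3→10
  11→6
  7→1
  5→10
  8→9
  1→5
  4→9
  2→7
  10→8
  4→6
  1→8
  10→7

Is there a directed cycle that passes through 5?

Yes

5 is on a cycle iff 5 can reach itself via ≥1 edge.
5 → 10 → 7 → 1 → 5 — yes.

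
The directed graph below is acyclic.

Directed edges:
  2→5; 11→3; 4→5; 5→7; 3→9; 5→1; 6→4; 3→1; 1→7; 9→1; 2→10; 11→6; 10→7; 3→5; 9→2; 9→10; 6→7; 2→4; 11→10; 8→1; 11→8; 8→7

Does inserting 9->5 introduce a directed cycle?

No

Adding 9→5 creates a cycle iff 5 can already reach 9.
Explore from 5: no path reaches 9. The graph stays acyclic.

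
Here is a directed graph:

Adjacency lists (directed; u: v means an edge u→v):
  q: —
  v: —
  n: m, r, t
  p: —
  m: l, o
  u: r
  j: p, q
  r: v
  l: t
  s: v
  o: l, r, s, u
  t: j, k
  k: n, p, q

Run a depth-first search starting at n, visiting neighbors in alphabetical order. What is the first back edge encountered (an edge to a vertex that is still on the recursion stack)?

k->n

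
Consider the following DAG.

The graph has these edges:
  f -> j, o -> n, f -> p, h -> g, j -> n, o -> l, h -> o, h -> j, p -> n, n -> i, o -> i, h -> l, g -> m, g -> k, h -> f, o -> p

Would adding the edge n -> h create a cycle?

Adding n→h creates a cycle iff h can already reach n.
Path from h: h → o → n.
So h → … → n → h is a cycle.

Yes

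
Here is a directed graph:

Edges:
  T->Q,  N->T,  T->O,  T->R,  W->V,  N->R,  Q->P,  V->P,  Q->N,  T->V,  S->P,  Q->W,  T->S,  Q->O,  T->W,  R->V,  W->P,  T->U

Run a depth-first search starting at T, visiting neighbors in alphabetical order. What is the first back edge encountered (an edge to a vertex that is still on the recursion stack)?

DFS from T (visiting neighbors in alphabetical order); mark gray on enter, black on exit:
T gray
  O gray
  O black
  Q gray
    N gray
      R gray
        V gray
          P gray
          P black
        V black
      R black
      N→T: T is gray → back edge
First back edge: N → T.

N→T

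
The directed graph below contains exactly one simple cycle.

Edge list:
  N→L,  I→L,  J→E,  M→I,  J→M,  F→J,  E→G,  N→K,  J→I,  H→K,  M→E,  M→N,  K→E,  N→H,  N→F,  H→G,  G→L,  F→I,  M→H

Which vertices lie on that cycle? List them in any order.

DFS with gray/black marking from M:
M gray
  E gray
    G gray
      L gray
      L black
    G black
  E black
  N gray
    F gray
      J gray
        J→M: M is gray → back edge
Back edge closes the cycle M → N → F → J → M; its vertices are {F, J, M, N}.

F, J, M, N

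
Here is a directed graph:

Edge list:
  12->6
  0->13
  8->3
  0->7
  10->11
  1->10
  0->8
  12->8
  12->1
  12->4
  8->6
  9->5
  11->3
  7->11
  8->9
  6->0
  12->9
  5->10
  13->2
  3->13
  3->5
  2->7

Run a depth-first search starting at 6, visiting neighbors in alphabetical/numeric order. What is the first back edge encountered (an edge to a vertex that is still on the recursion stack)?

10->11

DFS from 6 (visiting neighbors in alphabetical/numeric order); mark gray on enter, black on exit:
6 gray
  0 gray
    7 gray
      11 gray
        3 gray
          5 gray
            10 gray
              10→11: 11 is gray → back edge
First back edge: 10 → 11.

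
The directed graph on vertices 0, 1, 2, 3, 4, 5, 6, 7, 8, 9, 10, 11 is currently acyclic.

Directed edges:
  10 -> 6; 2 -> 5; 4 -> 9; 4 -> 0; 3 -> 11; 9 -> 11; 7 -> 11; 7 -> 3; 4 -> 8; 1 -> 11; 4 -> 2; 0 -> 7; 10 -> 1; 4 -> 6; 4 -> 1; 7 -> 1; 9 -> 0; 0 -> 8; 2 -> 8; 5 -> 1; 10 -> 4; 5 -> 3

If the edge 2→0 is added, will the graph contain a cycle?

Adding 2→0 creates a cycle iff 0 can already reach 2.
Explore from 0: no path reaches 2. The graph stays acyclic.

No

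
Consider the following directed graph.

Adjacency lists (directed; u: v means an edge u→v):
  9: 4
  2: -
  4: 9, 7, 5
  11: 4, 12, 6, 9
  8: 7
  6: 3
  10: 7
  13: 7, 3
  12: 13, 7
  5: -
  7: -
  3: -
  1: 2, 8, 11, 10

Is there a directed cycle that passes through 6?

6 lies on a cycle iff there is a path from 6 back to itself.
Exploring from 6, it never reaches itself; equivalently, its strongly connected component is a singleton.

No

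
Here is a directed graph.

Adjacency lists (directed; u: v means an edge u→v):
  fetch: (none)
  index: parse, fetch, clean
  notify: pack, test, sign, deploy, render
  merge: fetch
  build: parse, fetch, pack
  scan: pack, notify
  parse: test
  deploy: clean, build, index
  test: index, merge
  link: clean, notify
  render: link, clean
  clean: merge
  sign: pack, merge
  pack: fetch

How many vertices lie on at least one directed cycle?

6

A vertex is on a directed cycle iff it belongs to a strongly connected component of size ≥ 2 (or has a self-loop).
The vertices on cycles are {link, test, index, parse, notify, render} — 6 in total.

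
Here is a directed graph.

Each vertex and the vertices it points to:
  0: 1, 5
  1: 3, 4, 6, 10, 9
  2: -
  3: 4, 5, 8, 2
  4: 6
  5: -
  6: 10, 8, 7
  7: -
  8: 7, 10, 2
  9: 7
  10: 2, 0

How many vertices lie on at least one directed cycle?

A vertex is on a directed cycle iff it belongs to a strongly connected component of size ≥ 2 (or has a self-loop).
The vertices on cycles are {0, 1, 3, 4, 6, 8, 10} — 7 in total.

7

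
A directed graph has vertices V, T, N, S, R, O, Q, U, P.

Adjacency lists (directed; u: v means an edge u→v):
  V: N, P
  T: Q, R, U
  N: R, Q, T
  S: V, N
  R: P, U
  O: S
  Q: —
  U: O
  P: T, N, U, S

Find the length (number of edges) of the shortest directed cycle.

3

For each vertex v, BFS finds the shortest path from v back to v.
The shortest such closed walk is S → V → P → S, length 3.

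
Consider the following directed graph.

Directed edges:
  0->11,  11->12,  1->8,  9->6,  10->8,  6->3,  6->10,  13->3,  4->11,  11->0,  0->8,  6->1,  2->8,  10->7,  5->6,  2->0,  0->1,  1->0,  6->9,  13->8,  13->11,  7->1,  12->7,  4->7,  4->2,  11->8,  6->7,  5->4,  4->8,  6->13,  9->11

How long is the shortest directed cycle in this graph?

For each vertex v, BFS finds the shortest path from v back to v.
The shortest such closed walk is 6 → 9 → 6, length 2.

2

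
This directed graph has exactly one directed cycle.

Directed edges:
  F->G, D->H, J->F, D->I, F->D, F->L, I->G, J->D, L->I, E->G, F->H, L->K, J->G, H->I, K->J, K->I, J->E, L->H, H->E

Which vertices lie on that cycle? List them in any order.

F, J, K, L

DFS with gray/black marking from J:
J gray
  F gray
    D gray
      H gray
        E gray
          G gray
          G black
        E black
        I gray
          I→G: G black — skip
        I black
      H black
      D→I: I black — skip
    D black
    F→G: G black — skip
    F→H: H black — skip
    L gray
      L→I: I black — skip
      L→H: H black — skip
      K gray
        K→J: J is gray → back edge
Back edge closes the cycle J → F → L → K → J; its vertices are {F, J, K, L}.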